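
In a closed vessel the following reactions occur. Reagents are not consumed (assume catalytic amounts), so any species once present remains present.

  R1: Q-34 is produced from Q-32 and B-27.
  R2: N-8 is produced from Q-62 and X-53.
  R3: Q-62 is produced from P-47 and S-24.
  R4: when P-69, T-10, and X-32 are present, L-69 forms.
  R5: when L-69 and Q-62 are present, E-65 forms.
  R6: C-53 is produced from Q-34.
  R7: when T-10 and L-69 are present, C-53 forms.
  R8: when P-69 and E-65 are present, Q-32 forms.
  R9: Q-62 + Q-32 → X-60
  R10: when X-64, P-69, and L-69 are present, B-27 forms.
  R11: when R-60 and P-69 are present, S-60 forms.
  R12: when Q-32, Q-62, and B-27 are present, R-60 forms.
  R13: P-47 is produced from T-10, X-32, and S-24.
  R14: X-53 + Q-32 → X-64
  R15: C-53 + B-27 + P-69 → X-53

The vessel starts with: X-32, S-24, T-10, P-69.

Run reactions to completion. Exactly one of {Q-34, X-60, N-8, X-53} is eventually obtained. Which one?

P-69, T-10, and X-32 present → L-69 forms (R4).
T-10, X-32, and S-24 present → P-47 forms (R13).
P-47 and S-24 present → Q-62 forms (R3).
L-69 and Q-62 present → E-65 forms (R5).
P-69 and E-65 present → Q-32 forms (R8).
Q-62 and Q-32 present → X-60 forms (R9).
X-53 would need C-53, B-27, and P-69 (R15), but B-27 never forms. Q-34 would need Q-32 and B-27 (R1), but B-27 never forms. N-8 would need Q-62 and X-53 (R2), but X-53 never forms.

X-60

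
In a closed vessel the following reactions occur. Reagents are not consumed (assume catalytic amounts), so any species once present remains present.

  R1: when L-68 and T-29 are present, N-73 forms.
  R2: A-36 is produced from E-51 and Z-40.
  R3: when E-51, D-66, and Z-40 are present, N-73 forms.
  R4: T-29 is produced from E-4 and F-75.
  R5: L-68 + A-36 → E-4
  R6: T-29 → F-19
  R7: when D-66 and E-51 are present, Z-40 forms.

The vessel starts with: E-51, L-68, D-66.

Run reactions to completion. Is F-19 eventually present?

F-19 would need T-29 (R6), but T-29 never forms.

No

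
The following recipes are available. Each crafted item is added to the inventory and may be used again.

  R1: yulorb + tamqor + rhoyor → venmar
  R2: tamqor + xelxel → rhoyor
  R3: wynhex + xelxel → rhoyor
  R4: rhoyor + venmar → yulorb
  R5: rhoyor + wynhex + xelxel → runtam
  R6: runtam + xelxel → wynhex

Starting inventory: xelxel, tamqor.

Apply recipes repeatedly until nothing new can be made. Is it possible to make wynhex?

No

wynhex would need runtam and xelxel (R6), but runtam is never obtained.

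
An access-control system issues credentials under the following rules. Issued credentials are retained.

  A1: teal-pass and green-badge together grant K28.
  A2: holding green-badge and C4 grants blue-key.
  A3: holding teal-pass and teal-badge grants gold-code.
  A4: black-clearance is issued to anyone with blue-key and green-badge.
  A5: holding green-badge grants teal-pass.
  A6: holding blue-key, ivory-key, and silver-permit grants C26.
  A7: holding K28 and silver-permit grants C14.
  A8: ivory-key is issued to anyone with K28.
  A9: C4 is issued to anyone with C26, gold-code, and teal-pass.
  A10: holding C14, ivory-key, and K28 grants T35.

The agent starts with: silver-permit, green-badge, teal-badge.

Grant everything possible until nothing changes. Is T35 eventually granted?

Yes

Holding green-badge grants teal-pass (A5).
Holding teal-pass and green-badge grants K28 (A1).
Holding K28 grants ivory-key (A8).
Holding K28 and silver-permit grants C14 (A7).
Holding C14, ivory-key, and K28 grants T35 (A10).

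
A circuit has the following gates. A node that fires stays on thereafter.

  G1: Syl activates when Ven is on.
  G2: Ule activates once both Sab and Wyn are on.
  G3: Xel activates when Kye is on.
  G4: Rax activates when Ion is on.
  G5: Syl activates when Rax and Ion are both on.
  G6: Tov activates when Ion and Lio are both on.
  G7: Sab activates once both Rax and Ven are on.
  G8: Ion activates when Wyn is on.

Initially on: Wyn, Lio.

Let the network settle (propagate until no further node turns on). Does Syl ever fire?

Yes

Wyn is on, so Ion activates (G8).
G4: Ion on → Rax on.
Rax and Ion are on, so Syl activates (G5).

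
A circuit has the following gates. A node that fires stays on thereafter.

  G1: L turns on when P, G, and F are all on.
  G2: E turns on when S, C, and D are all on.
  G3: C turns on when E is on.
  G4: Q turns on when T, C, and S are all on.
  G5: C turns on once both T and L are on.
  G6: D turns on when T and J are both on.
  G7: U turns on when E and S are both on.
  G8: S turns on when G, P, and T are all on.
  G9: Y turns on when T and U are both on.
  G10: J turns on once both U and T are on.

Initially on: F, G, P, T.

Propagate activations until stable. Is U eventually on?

No

U would need E and S (G7), but E never turns on.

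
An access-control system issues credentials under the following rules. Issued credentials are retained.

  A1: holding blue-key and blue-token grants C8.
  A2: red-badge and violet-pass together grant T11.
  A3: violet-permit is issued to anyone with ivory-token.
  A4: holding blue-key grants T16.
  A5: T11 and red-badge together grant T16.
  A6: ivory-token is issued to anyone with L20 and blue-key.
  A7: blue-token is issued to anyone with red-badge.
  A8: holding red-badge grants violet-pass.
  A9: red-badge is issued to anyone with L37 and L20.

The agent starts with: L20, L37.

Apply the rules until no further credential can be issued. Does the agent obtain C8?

No

C8 would need blue-key and blue-token (A1), but blue-key is never granted.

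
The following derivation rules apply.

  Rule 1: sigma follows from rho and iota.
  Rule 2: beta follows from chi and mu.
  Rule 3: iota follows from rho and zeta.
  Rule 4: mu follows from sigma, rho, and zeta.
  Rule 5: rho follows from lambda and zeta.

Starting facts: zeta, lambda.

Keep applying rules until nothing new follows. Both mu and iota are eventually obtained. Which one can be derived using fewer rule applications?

iota: From lambda and zeta, Rule 5 gives rho. rho and zeta hold, so iota follows (Rule 3). [2 rule applications]
mu: lambda and zeta hold, so rho follows (Rule 5). From rho and zeta, Rule 3 gives iota. rho and iota hold, so sigma follows (Rule 1). sigma, rho, and zeta hold, so mu follows (Rule 4). [4 rule applications]
iota needs fewer.

iota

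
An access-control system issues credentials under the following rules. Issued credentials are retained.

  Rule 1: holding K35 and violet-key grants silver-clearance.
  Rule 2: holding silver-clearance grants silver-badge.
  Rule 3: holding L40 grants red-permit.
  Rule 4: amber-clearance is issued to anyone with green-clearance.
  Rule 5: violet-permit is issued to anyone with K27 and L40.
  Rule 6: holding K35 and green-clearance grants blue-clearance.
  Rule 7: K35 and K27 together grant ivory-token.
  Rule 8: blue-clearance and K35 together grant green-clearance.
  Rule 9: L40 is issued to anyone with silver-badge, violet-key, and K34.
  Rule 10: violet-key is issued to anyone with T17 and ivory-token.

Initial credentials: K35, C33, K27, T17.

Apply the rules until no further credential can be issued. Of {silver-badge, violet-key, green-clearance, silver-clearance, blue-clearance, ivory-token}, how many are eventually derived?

4

Holding K35 and K27 grants ivory-token (Rule 7).
Holding T17 and ivory-token grants violet-key (Rule 10).
Holding K35 and violet-key grants silver-clearance (Rule 1).
Holding silver-clearance grants silver-badge (Rule 2).
silver-badge: reached.
violet-key: reached.
green-clearance would need blue-clearance and K35 (Rule 8), but blue-clearance is never granted.
silver-clearance: reached.
blue-clearance would need K35 and green-clearance (Rule 6), but green-clearance is never granted.
ivory-token: reached.
Reached: silver-badge, violet-key, silver-clearance, and ivory-token — 4 of the 6.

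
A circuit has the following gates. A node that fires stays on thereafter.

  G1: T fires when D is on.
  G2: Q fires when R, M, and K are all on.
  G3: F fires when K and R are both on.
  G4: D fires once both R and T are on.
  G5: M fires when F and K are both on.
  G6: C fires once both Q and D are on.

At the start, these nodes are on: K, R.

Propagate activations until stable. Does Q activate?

K and R are on, so F fires (G3).
F and K are on, so M fires (G5).
R, M, and K are on, so Q fires (G2).

Yes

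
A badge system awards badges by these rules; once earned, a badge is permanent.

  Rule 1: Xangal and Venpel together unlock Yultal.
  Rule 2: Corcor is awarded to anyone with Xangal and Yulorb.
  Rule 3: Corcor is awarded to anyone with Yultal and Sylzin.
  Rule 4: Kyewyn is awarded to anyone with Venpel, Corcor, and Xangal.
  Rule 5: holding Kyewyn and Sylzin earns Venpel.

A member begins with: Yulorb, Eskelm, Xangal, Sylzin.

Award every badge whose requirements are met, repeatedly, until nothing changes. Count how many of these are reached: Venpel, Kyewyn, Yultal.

Venpel would need Kyewyn and Sylzin (Rule 5), but Kyewyn is never earned.
Kyewyn would need Venpel, Corcor, and Xangal (Rule 4), but Venpel is never earned.
Yultal would need Xangal and Venpel (Rule 1), but Venpel is never earned.
None of the 3 are reached.

0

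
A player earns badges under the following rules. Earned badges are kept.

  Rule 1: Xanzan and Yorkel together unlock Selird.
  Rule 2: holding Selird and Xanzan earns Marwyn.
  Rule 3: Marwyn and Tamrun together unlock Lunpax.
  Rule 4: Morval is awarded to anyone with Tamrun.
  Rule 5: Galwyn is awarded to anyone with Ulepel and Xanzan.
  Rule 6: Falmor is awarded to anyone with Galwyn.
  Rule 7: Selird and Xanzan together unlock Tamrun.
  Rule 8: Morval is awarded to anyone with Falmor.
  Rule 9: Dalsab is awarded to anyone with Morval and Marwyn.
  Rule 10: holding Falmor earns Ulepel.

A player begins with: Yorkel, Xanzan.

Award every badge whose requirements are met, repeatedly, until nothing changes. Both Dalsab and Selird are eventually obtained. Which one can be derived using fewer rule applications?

Selird: With Xanzan and Yorkel, Selird is earned (Rule 1). [1 rule application]
Dalsab: With Xanzan and Yorkel, Selird is earned (Rule 1). With Selird and Xanzan, Marwyn is earned (Rule 2). With Selird and Xanzan, Tamrun is earned (Rule 7). With Tamrun, Morval is earned (Rule 4). With Morval and Marwyn, Dalsab is earned (Rule 9). [5 rule applications]
Selird needs fewer.

Selird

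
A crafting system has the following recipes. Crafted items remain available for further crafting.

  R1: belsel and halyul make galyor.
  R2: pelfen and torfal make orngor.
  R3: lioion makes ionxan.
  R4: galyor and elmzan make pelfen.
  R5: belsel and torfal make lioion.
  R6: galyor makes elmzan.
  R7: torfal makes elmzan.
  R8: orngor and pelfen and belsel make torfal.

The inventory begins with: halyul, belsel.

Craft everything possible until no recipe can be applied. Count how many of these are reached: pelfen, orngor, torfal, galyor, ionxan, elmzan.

3

Using R1, belsel and halyul make galyor.
Using R6, galyor makes elmzan.
Using R4, galyor and elmzan make pelfen.
pelfen: reached.
orngor would need pelfen and torfal (R2), but torfal is never obtained.
torfal would need orngor, pelfen, and belsel (R8), but orngor is never obtained.
galyor: reached.
ionxan would need lioion (R3), but lioion is never obtained.
elmzan: reached.
Reached: pelfen, galyor, and elmzan — 3 of the 6.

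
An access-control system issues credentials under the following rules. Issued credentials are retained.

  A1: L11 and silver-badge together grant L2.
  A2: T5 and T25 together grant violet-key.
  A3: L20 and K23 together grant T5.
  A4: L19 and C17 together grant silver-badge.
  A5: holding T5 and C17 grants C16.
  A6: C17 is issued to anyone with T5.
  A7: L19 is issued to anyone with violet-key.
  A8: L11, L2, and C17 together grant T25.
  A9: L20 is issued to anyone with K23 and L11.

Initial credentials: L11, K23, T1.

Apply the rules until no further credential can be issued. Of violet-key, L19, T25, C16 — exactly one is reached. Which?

Holding K23 and L11 grants L20 (A9).
Holding L20 and K23 grants T5 (A3).
Holding T5 grants C17 (A6).
Holding T5 and C17 grants C16 (A5).
violet-key would need T5 and T25 (A2), but T25 is never granted. L19 would need violet-key (A7), but violet-key is never granted. T25 would need L11, L2, and C17 (A8), but L2 is never granted.

C16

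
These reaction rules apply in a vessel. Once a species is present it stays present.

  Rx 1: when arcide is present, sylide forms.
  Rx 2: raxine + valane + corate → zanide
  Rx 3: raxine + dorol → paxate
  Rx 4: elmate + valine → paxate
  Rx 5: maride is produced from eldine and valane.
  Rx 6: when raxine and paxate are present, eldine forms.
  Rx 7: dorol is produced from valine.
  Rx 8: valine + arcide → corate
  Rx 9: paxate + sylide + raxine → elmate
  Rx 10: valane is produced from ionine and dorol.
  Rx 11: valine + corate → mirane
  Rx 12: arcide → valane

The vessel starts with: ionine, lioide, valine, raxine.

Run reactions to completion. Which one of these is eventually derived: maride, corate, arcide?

maride

valine present → dorol forms (Rx 7).
ionine and dorol present → valane forms (Rx 10).
raxine and dorol present → paxate forms (Rx 3).
raxine and paxate present → eldine forms (Rx 6).
eldine and valane present → maride forms (Rx 5).
No rule produces arcide, and it is not given. corate would need valine and arcide (Rx 8), but arcide never forms.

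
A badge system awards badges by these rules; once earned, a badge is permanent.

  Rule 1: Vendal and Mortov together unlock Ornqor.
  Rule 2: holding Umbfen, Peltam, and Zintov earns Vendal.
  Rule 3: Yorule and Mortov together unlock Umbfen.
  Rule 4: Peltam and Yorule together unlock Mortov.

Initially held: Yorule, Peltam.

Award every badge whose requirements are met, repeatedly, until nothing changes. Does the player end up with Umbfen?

With Peltam and Yorule, Mortov is earned (Rule 4).
With Yorule and Mortov, Umbfen is earned (Rule 3).

Yes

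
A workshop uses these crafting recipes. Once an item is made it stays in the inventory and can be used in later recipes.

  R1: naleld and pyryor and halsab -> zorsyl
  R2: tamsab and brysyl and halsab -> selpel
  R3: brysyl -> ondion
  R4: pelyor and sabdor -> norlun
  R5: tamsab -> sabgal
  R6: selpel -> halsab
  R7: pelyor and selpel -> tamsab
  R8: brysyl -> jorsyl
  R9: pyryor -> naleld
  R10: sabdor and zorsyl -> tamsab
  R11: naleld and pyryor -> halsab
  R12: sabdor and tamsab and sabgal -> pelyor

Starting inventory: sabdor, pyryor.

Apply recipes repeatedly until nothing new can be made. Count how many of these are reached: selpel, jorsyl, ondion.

selpel would need tamsab, brysyl, and halsab (R2), but brysyl is never obtained.
jorsyl would need brysyl (R8), but brysyl is never obtained.
ondion would need brysyl (R3), but brysyl is never obtained.
None of the 3 are reached.

0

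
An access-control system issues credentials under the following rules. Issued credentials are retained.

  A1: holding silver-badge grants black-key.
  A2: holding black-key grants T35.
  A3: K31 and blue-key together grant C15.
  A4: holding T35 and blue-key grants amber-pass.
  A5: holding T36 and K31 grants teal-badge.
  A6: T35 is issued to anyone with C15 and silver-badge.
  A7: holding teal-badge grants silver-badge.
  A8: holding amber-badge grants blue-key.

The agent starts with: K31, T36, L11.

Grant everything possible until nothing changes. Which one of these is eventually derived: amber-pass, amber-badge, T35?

Holding T36 and K31 grants teal-badge (A5).
Holding teal-badge grants silver-badge (A7).
Holding silver-badge grants black-key (A1).
Holding black-key grants T35 (A2).
No rule produces amber-badge, and it is not given. amber-pass would need T35 and blue-key (A4), but blue-key is never granted.

T35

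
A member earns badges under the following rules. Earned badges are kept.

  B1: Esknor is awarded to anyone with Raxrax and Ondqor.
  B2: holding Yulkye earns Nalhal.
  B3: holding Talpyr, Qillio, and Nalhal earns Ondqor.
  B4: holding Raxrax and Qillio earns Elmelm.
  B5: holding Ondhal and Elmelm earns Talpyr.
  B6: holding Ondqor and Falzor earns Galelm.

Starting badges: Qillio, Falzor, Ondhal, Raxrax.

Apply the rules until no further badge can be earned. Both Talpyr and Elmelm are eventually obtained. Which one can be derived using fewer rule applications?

Elmelm

Elmelm: With Raxrax and Qillio, Elmelm is earned (B4). [1 rule application]
Talpyr: With Raxrax and Qillio, Elmelm is earned (B4). With Ondhal and Elmelm, Talpyr is earned (B5). [2 rule applications]
Elmelm needs fewer.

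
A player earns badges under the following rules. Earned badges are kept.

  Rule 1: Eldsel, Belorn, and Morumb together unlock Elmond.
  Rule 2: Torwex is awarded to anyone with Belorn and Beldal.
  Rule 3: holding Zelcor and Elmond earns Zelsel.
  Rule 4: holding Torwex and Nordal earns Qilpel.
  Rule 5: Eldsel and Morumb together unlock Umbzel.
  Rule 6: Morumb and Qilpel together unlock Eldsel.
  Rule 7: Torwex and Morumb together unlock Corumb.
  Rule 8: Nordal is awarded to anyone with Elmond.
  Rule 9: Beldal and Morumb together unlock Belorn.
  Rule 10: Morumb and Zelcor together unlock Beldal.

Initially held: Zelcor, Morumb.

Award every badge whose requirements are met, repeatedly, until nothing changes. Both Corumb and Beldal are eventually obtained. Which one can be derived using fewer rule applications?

Beldal

Beldal: With Morumb and Zelcor, Beldal is earned (Rule 10). [1 rule application]
Corumb: With Morumb and Zelcor, Beldal is earned (Rule 10). With Beldal and Morumb, Belorn is earned (Rule 9). With Belorn and Beldal, Torwex is earned (Rule 2). With Torwex and Morumb, Corumb is earned (Rule 7). [4 rule applications]
Beldal needs fewer.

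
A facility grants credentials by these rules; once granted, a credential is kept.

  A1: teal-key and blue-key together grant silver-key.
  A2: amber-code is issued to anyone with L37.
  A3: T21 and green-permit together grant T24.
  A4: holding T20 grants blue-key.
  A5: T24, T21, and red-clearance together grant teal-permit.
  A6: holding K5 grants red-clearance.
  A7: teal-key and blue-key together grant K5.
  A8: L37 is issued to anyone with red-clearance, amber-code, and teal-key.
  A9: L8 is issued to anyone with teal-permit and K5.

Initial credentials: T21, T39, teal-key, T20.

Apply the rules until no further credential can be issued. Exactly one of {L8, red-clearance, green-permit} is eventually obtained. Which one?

Holding T20 grants blue-key (A4).
Holding teal-key and blue-key grants K5 (A7).
Holding K5 grants red-clearance (A6).
No rule produces green-permit, and it is not given. L8 would need teal-permit and K5 (A9), but teal-permit is never granted.

red-clearance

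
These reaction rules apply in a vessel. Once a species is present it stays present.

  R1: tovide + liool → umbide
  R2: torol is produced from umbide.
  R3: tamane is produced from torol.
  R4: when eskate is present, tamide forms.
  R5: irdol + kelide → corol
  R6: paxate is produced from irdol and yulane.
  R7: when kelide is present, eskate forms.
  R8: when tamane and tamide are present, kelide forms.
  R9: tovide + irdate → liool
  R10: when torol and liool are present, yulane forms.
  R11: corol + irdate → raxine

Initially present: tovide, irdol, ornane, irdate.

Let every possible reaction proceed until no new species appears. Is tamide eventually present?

No

tamide would need eskate (R4), but eskate never forms.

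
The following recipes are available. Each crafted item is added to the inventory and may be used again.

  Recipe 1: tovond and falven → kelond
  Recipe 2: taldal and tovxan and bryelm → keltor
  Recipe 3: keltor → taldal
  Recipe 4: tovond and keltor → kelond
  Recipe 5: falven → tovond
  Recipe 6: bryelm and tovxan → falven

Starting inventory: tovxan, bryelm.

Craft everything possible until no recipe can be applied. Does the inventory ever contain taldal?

taldal would need keltor (Recipe 3), but keltor is never obtained.

No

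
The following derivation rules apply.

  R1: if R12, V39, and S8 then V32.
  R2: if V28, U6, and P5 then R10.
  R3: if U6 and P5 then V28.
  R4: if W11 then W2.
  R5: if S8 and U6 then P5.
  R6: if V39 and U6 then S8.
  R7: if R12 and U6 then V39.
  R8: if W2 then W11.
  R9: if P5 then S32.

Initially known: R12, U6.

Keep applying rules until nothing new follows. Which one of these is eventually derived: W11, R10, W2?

R10

From R12 and U6, R7 gives V39.
From V39 and U6, R6 gives S8.
S8 and U6 hold, so P5 follows (R5).
U6 and P5 hold, so V28 follows (R3).
V28, U6, and P5 hold, so R10 follows (R2).
W2 would need W11 (R4), but W11 is never established. W11 would need W2 (R8), but W2 is never established.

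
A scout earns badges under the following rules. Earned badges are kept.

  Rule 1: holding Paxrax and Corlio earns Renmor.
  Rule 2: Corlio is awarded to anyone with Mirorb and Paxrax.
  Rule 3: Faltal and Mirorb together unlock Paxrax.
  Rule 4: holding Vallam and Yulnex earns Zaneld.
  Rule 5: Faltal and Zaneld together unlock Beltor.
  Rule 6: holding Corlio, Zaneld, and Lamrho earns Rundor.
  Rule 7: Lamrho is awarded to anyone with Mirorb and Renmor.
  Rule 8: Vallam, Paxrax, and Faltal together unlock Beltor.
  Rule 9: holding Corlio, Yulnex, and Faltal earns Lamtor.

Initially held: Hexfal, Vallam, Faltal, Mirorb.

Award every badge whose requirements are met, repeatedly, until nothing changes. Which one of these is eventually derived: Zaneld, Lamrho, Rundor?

With Faltal and Mirorb, Paxrax is earned (Rule 3).
With Mirorb and Paxrax, Corlio is earned (Rule 2).
With Paxrax and Corlio, Renmor is earned (Rule 1).
With Mirorb and Renmor, Lamrho is earned (Rule 7).
Rundor would need Corlio, Zaneld, and Lamrho (Rule 6), but Zaneld is never earned. Zaneld would need Vallam and Yulnex (Rule 4), but Yulnex is never earned.

Lamrho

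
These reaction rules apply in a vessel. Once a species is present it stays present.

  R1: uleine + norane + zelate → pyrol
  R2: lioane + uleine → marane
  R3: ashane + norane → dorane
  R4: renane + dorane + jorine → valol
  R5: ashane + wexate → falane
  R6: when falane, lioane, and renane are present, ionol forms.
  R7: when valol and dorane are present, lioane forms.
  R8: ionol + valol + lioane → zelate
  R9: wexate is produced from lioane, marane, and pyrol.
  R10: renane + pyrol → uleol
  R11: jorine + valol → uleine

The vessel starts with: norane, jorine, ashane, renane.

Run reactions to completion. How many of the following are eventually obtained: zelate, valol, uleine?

ashane and norane present → dorane forms (R3).
renane, dorane, and jorine present → valol forms (R4).
jorine and valol present → uleine forms (R11).
zelate would need ionol, valol, and lioane (R8), but ionol never forms.
valol: reached.
uleine: reached.
Reached: valol and uleine — 2 of the 3.

2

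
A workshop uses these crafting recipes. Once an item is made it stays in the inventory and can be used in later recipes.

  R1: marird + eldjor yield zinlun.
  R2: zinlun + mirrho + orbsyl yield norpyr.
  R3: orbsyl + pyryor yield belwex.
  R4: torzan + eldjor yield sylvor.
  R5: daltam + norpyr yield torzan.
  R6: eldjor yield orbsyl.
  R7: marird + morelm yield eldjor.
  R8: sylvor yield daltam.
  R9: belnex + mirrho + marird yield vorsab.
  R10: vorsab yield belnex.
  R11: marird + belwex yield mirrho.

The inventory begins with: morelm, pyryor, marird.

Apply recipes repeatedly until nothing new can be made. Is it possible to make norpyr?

Using R7, marird and morelm make eldjor.
Using R6, eldjor makes orbsyl.
Using R1, marird and eldjor make zinlun.
Using R3, orbsyl and pyryor make belwex.
marird + belwex → mirrho (R11).
zinlun + mirrho + orbsyl → norpyr (R2).

Yes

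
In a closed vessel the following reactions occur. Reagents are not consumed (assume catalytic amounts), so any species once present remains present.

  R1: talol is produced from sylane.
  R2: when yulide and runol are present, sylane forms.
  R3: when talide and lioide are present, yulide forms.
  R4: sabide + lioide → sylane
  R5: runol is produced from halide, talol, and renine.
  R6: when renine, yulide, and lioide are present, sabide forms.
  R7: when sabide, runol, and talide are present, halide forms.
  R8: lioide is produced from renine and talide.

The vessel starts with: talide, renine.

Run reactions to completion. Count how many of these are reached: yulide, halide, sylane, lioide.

renine and talide present → lioide forms (R8).
talide and lioide present → yulide forms (R3).
renine, yulide, and lioide present → sabide forms (R6).
sabide and lioide present → sylane forms (R4).
yulide: reached.
halide would need sabide, runol, and talide (R7), but runol never forms.
sylane: reached.
lioide: reached.
Reached: yulide, sylane, and lioide — 3 of the 4.

3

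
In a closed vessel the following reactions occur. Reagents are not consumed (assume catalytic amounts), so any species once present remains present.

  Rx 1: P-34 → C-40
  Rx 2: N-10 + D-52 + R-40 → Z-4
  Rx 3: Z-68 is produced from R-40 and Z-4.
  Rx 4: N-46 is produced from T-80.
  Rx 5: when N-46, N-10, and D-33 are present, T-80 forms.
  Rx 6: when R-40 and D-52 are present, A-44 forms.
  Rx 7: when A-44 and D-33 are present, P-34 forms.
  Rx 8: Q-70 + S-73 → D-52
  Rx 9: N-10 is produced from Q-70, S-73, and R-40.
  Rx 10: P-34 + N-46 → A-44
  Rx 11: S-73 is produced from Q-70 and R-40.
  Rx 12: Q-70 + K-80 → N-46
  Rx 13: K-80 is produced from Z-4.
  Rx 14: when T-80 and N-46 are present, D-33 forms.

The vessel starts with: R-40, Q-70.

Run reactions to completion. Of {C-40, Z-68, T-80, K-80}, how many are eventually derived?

Q-70 and R-40 present → S-73 forms (Rx 11).
Q-70 and S-73 present → D-52 forms (Rx 8).
Q-70, S-73, and R-40 present → N-10 forms (Rx 9).
N-10, D-52, and R-40 present → Z-4 forms (Rx 2).
Z-4 present → K-80 forms (Rx 13).
R-40 and Z-4 present → Z-68 forms (Rx 3).
C-40 would need P-34 (Rx 1), but P-34 never forms.
Z-68: reached.
T-80 would need N-46, N-10, and D-33 (Rx 5), but D-33 never forms.
K-80: reached.
Reached: Z-68 and K-80 — 2 of the 4.

2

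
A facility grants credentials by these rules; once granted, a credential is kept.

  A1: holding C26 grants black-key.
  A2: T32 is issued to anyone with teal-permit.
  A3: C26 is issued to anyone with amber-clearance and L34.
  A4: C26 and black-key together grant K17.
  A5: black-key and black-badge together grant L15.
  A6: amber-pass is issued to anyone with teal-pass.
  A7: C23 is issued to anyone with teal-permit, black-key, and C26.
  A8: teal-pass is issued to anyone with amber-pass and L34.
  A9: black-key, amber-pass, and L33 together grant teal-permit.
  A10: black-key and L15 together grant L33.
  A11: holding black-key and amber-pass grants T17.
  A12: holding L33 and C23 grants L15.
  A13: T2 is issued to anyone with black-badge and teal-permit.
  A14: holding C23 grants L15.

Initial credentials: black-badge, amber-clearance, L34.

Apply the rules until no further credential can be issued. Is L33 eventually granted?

Holding amber-clearance and L34 grants C26 (A3).
Holding C26 grants black-key (A1).
Holding black-key and black-badge grants L15 (A5).
Holding black-key and L15 grants L33 (A10).

Yes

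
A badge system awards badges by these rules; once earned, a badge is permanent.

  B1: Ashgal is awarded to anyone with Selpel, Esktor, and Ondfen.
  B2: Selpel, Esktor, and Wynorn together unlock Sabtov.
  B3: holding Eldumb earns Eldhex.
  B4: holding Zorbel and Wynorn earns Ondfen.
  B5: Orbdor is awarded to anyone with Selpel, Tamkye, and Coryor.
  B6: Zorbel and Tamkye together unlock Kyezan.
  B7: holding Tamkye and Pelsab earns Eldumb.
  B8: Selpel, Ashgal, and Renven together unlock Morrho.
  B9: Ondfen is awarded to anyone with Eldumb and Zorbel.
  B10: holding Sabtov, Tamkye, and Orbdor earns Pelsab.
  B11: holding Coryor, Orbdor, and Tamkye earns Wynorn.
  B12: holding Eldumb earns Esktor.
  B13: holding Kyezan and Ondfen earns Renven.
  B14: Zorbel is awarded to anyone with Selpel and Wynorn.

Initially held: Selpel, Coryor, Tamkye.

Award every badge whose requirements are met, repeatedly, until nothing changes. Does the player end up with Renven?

With Selpel, Tamkye, and Coryor, Orbdor is earned (B5).
With Coryor, Orbdor, and Tamkye, Wynorn is earned (B11).
With Selpel and Wynorn, Zorbel is earned (B14).
With Zorbel and Tamkye, Kyezan is earned (B6).
With Zorbel and Wynorn, Ondfen is earned (B4).
With Kyezan and Ondfen, Renven is earned (B13).

Yes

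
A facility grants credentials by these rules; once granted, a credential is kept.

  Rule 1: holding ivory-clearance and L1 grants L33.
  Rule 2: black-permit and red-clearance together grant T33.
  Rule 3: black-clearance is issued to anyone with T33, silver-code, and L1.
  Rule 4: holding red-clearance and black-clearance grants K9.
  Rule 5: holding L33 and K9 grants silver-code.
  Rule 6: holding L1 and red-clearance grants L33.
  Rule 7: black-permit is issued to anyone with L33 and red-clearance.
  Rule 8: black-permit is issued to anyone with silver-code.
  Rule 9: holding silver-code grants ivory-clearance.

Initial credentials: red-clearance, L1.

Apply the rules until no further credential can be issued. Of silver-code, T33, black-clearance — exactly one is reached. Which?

Holding L1 and red-clearance grants L33 (Rule 6).
Holding L33 and red-clearance grants black-permit (Rule 7).
Holding black-permit and red-clearance grants T33 (Rule 2).
black-clearance would need T33, silver-code, and L1 (Rule 3), but silver-code is never granted. silver-code would need L33 and K9 (Rule 5), but K9 is never granted.

T33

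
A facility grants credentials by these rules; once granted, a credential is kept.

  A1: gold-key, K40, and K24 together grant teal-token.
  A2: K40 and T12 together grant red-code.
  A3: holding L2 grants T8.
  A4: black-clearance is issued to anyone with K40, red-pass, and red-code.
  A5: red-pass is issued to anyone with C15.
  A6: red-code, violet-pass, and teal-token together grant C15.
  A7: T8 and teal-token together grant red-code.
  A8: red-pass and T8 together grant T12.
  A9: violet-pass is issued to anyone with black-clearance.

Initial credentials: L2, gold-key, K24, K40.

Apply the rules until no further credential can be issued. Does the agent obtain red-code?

Holding L2 grants T8 (A3).
Holding gold-key, K40, and K24 grants teal-token (A1).
Holding T8 and teal-token grants red-code (A7).

Yes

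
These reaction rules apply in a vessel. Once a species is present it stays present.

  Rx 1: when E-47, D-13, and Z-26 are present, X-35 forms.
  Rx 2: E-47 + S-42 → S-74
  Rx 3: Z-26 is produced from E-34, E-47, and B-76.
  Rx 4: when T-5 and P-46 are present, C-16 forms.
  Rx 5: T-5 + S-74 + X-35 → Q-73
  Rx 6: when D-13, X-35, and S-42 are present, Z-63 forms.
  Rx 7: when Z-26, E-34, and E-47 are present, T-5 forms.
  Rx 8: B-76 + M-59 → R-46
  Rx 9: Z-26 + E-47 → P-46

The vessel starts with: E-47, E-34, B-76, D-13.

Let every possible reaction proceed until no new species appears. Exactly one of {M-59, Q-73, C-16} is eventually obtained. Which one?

C-16

E-34, E-47, and B-76 present → Z-26 forms (Rx 3).
Z-26 and E-47 present → P-46 forms (Rx 9).
Z-26, E-34, and E-47 present → T-5 forms (Rx 7).
T-5 and P-46 present → C-16 forms (Rx 4).
Q-73 would need T-5, S-74, and X-35 (Rx 5), but S-74 never forms. No rule produces M-59, and it is not given.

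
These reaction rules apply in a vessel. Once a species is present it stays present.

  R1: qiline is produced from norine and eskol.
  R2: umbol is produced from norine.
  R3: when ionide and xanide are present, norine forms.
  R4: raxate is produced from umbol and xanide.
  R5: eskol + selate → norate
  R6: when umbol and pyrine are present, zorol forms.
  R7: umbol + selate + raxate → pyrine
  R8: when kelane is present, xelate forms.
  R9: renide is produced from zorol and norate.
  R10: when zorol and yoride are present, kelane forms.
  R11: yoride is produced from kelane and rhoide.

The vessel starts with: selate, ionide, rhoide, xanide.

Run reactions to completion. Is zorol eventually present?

ionide and xanide present → norine forms (R3).
norine present → umbol forms (R2).
umbol and xanide present → raxate forms (R4).
umbol, selate, and raxate present → pyrine forms (R7).
umbol and pyrine present → zorol forms (R6).

Yes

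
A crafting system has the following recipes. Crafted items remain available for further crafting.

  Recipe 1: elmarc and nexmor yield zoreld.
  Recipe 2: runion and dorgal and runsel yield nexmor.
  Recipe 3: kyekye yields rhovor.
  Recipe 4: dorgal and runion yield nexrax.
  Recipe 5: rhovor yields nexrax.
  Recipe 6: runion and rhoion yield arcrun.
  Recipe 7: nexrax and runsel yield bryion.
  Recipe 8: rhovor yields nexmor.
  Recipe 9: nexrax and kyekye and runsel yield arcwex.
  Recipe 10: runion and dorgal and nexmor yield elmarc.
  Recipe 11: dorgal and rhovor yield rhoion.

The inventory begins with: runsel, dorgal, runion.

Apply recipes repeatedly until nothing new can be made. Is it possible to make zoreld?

Yes

runion and dorgal and runsel → nexmor (Recipe 2).
runion and dorgal and nexmor → elmarc (Recipe 10).
Using Recipe 1, elmarc and nexmor make zoreld.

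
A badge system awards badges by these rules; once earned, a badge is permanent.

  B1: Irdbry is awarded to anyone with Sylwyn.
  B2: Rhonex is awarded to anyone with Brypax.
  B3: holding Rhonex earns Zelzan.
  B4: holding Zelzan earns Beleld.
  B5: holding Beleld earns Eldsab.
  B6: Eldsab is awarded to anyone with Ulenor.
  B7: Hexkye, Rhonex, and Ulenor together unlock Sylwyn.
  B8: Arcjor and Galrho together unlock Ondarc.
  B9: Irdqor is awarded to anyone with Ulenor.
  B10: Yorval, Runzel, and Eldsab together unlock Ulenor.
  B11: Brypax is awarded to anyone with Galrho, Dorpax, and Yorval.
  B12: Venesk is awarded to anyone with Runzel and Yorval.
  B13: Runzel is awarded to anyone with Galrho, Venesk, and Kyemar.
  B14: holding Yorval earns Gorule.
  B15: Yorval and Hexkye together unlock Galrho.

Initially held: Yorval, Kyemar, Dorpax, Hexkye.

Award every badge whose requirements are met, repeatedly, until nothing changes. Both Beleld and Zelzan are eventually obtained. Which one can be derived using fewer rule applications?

Zelzan

Zelzan: With Yorval and Hexkye, Galrho is earned (B15). With Galrho, Dorpax, and Yorval, Brypax is earned (B11). With Brypax, Rhonex is earned (B2). With Rhonex, Zelzan is earned (B3). [4 rule applications]
Beleld: With Yorval and Hexkye, Galrho is earned (B15). With Galrho, Dorpax, and Yorval, Brypax is earned (B11). With Brypax, Rhonex is earned (B2). With Rhonex, Zelzan is earned (B3). With Zelzan, Beleld is earned (B4). [5 rule applications]
Zelzan needs fewer.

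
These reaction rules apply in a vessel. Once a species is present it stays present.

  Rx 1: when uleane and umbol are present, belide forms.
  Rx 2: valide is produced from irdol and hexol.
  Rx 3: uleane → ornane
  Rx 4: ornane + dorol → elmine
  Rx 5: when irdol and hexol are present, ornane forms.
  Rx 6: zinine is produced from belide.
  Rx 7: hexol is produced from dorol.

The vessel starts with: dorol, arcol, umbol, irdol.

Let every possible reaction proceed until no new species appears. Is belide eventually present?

belide would need uleane and umbol (Rx 1), but uleane never forms.

No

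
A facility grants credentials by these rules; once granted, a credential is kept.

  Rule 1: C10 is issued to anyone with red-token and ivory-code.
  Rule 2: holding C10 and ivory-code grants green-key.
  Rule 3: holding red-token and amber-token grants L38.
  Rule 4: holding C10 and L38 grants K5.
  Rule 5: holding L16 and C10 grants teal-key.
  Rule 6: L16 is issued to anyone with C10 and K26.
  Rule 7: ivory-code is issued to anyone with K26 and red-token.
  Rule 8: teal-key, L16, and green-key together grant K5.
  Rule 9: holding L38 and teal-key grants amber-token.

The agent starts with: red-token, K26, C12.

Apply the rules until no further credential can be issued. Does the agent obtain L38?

No

L38 would need red-token and amber-token (Rule 3), but amber-token is never granted.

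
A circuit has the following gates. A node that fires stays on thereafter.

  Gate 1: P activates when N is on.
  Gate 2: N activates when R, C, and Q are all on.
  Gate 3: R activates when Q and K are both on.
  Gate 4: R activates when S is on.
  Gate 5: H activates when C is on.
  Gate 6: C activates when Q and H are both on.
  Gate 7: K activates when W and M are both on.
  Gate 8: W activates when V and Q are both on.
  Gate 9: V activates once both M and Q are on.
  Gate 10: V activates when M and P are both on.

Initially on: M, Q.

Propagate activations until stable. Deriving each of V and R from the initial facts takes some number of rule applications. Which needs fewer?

V: M and Q are on, so V activates (Gate 9). [1 rule application]
R: Gate 9: M and Q on → V on. Gate 8: V and Q on → W on. W and M are on, so K activates (Gate 7). Gate 3: Q and K on → R on. [4 rule applications]
V needs fewer.

V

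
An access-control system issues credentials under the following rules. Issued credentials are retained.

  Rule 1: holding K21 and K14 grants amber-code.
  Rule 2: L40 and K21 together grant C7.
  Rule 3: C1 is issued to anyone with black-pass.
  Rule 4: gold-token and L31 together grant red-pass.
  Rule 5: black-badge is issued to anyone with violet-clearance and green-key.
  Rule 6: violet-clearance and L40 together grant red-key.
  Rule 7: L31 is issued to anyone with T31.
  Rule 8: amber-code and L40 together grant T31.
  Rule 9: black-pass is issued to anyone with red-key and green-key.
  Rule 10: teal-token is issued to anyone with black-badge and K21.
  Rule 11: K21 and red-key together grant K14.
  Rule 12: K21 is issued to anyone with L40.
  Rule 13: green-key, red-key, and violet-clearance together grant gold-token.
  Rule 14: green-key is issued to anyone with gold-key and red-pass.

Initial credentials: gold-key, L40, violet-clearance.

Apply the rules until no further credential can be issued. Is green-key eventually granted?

No

green-key would need gold-key and red-pass (Rule 14), but red-pass is never granted.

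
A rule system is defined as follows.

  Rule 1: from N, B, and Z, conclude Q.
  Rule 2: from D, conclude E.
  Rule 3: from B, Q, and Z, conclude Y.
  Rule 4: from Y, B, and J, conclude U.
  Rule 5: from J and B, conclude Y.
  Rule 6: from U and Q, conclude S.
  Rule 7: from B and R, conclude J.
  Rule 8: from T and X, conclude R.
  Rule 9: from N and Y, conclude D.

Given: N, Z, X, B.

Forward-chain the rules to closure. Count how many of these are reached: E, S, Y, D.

From N, B, and Z, Rule 1 gives Q.
B, Q, and Z hold, so Y follows (Rule 3).
From N and Y, Rule 9 gives D.
From D, Rule 2 gives E.
E: reached.
S would need U and Q (Rule 6), but U is never established.
Y: reached.
D: reached.
Reached: E, Y, and D — 3 of the 4.

3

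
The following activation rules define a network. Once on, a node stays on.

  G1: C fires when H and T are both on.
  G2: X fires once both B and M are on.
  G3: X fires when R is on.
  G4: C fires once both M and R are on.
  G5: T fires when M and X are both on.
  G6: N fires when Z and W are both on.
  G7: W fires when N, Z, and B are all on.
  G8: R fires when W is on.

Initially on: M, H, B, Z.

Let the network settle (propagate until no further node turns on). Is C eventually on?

B and M are on, so X fires (G2).
G5: M and X on → T on.
G1: H and T on → C on.

Yes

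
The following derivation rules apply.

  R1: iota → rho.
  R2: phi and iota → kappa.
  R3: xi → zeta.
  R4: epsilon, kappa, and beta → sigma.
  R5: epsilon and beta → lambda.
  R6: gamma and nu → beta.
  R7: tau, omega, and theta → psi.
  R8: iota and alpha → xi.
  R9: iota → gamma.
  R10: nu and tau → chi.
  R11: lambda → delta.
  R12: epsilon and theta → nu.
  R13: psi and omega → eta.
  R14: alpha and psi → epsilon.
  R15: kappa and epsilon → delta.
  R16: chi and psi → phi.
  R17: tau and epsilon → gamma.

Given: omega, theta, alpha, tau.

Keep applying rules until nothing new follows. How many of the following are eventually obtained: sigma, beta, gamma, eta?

From tau, omega, and theta, R7 gives psi.
From alpha and psi, R14 gives epsilon.
From psi and omega, R13 gives eta.
epsilon and theta hold, so nu follows (R12).
From tau and epsilon, R17 gives gamma.
gamma and nu hold, so beta follows (R6).
sigma would need epsilon, kappa, and beta (R4), but kappa is never established.
beta: reached.
gamma: reached.
eta: reached.
Reached: beta, gamma, and eta — 3 of the 4.

3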